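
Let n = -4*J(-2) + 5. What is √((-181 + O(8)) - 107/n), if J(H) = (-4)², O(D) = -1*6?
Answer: 3*I*√71626/59 ≈ 13.608*I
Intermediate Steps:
O(D) = -6
J(H) = 16
n = -59 (n = -4*16 + 5 = -64 + 5 = -59)
√((-181 + O(8)) - 107/n) = √((-181 - 6) - 107/(-59)) = √(-187 - 107*(-1/59)) = √(-187 + 107/59) = √(-10926/59) = 3*I*√71626/59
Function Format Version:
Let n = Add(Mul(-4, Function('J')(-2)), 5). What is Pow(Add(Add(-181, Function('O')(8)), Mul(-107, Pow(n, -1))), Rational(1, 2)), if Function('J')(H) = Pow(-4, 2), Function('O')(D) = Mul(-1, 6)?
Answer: Mul(Rational(3, 59), I, Pow(71626, Rational(1, 2))) ≈ Mul(13.608, I)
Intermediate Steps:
Function('O')(D) = -6
Function('J')(H) = 16
n = -59 (n = Add(Mul(-4, 16), 5) = Add(-64, 5) = -59)
Pow(Add(Add(-181, Function('O')(8)), Mul(-107, Pow(n, -1))), Rational(1, 2)) = Pow(Add(Add(-181, -6), Mul(-107, Pow(-59, -1))), Rational(1, 2)) = Pow(Add(-187, Mul(-107, Rational(-1, 59))), Rational(1, 2)) = Pow(Add(-187, Rational(107, 59)), Rational(1, 2)) = Pow(Rational(-10926, 59), Rational(1, 2)) = Mul(Rational(3, 59), I, Pow(71626, Rational(1, 2)))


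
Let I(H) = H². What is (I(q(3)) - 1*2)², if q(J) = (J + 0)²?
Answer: 6241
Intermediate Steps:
q(J) = J²
(I(q(3)) - 1*2)² = ((3²)² - 1*2)² = (9² - 2)² = (81 - 2)² = 79² = 6241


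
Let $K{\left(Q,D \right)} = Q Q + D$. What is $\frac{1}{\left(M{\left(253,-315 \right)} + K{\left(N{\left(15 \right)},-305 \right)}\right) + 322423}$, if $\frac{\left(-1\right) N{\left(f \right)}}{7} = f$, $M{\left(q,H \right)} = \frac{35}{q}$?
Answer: $\frac{253}{84285214} \approx 3.0017 \cdot 10^{-6}$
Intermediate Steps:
$N{\left(f \right)} = - 7 f$
$K{\left(Q,D \right)} = D + Q^{2}$ ($K{\left(Q,D \right)} = Q^{2} + D = D + Q^{2}$)
$\frac{1}{\left(M{\left(253,-315 \right)} + K{\left(N{\left(15 \right)},-305 \right)}\right) + 322423} = \frac{1}{\left(\frac{35}{253} - \left(305 - \left(\left(-7\right) 15\right)^{2}\right)\right) + 322423} = \frac{1}{\left(35 \cdot \frac{1}{253} - \left(305 - \left(-105\right)^{2}\right)\right) + 322423} = \frac{1}{\left(\frac{35}{253} + \left(-305 + 11025\right)\right) + 322423} = \frac{1}{\left(\frac{35}{253} + 10720\right) + 322423} = \frac{1}{\frac{2712195}{253} + 322423} = \frac{1}{\frac{84285214}{253}} = \frac{253}{84285214}$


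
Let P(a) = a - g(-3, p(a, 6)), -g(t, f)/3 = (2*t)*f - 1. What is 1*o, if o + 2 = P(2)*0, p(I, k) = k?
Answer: -2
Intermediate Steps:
g(t, f) = 3 - 6*f*t (g(t, f) = -3*((2*t)*f - 1) = -3*(2*f*t - 1) = -3*(-1 + 2*f*t) = 3 - 6*f*t)
P(a) = -111 + a (P(a) = a - (3 - 6*6*(-3)) = a - (3 + 108) = a - 1*111 = a - 111 = -111 + a)
o = -2 (o = -2 + (-111 + 2)*0 = -2 - 109*0 = -2 + 0 = -2)
1*o = 1*(-2) = -2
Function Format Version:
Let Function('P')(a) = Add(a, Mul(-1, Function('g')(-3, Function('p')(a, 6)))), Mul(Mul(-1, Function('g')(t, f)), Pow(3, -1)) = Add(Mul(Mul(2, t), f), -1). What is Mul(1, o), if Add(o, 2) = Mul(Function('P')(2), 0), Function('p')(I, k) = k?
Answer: -2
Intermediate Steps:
Function('g')(t, f) = Add(3, Mul(-6, f, t)) (Function('g')(t, f) = Mul(-3, Add(Mul(Mul(2, t), f), -1)) = Mul(-3, Add(Mul(2, f, t), -1)) = Mul(-3, Add(-1, Mul(2, f, t))) = Add(3, Mul(-6, f, t)))
Function('P')(a) = Add(-111, a) (Function('P')(a) = Add(a, Mul(-1, Add(3, Mul(-6, 6, -3)))) = Add(a, Mul(-1, Add(3, 108))) = Add(a, Mul(-1, 111)) = Add(a, -111) = Add(-111, a))
o = -2 (o = Add(-2, Mul(Add(-111, 2), 0)) = Add(-2, Mul(-109, 0)) = Add(-2, 0) = -2)
Mul(1, o) = Mul(1, -2) = -2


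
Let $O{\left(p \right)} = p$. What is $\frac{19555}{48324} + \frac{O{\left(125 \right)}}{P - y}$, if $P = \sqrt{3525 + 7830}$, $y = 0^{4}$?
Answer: $\frac{19555}{48324} + \frac{25 \sqrt{11355}}{2271} \approx 1.5777$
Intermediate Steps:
$y = 0$
$P = \sqrt{11355} \approx 106.56$
$\frac{19555}{48324} + \frac{O{\left(125 \right)}}{P - y} = \frac{19555}{48324} + \frac{125}{\sqrt{11355} - 0} = 19555 \cdot \frac{1}{48324} + \frac{125}{\sqrt{11355} + 0} = \frac{19555}{48324} + \frac{125}{\sqrt{11355}} = \frac{19555}{48324} + 125 \frac{\sqrt{11355}}{11355} = \frac{19555}{48324} + \frac{25 \sqrt{11355}}{2271}$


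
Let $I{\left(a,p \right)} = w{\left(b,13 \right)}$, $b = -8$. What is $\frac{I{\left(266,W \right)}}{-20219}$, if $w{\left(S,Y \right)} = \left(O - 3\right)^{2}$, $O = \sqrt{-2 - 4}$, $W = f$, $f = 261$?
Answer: $- \frac{3}{20219} + \frac{6 i \sqrt{6}}{20219} \approx -0.00014838 + 0.00072689 i$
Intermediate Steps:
$W = 261$
$O = i \sqrt{6}$ ($O = \sqrt{-6} = i \sqrt{6} \approx 2.4495 i$)
$w{\left(S,Y \right)} = \left(-3 + i \sqrt{6}\right)^{2}$ ($w{\left(S,Y \right)} = \left(i \sqrt{6} - 3\right)^{2} = \left(-3 + i \sqrt{6}\right)^{2}$)
$I{\left(a,p \right)} = \left(3 - i \sqrt{6}\right)^{2}$
$\frac{I{\left(266,W \right)}}{-20219} = \frac{\left(3 - i \sqrt{6}\right)^{2}}{-20219} = \left(3 - i \sqrt{6}\right)^{2} \left(- \frac{1}{20219}\right) = - \frac{\left(3 - i \sqrt{6}\right)^{2}}{20219}$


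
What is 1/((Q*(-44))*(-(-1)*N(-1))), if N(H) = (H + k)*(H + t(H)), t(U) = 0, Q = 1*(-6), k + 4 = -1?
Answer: 1/1584 ≈ 0.00063131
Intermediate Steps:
k = -5 (k = -4 - 1 = -5)
Q = -6
N(H) = H*(-5 + H) (N(H) = (H - 5)*(H + 0) = (-5 + H)*H = H*(-5 + H))
1/((Q*(-44))*(-(-1)*N(-1))) = 1/((-6*(-44))*(-(-1)*(-(-5 - 1)))) = 1/(264*(-(-1)*(-1*(-6)))) = 1/(264*(-(-1)*6)) = 1/(264*(-1*(-6))) = 1/(264*6) = 1/1584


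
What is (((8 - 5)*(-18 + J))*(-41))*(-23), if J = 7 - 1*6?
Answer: -48093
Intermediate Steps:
J = 1 (J = 7 - 6 = 1)
(((8 - 5)*(-18 + J))*(-41))*(-23) = (((8 - 5)*(-18 + 1))*(-41))*(-23) = ((3*(-17))*(-41))*(-23) = -51*(-41)*(-23) = 2091*(-23) = -48093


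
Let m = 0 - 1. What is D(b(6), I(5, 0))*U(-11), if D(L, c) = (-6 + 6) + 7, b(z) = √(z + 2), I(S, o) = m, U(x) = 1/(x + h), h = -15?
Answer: -7/26 ≈ -0.26923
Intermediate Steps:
U(x) = 1/(-15 + x) (U(x) = 1/(x - 15) = 1/(-15 + x))
m = -1
I(S, o) = -1
b(z) = √(2 + z)
D(L, c) = 7 (D(L, c) = 0 + 7 = 7)
D(b(6), I(5, 0))*U(-11) = 7/(-15 - 11) = 7/(-26) = 7*(-1/26) = -7/26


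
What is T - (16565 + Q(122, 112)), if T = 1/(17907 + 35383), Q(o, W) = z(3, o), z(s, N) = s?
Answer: -882908719/53290 ≈ -16568.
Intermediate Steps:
Q(o, W) = 3
T = 1/53290 ≈ 1.8765e-5
T - (16565 + Q(122, 112)) = 1/53290 - (16565 + 3) = 1/53290 - 1*16568 = 1/53290 - 16568 = -882908719/53290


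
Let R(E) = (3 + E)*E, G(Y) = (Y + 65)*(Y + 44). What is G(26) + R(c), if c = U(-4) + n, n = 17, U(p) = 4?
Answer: 6874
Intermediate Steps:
G(Y) = (44 + Y)*(65 + Y) (G(Y) = (65 + Y)*(44 + Y) = (44 + Y)*(65 + Y))
c = 21 (c = 4 + 17 = 21)
R(E) = E*(3 + E)
G(26) + R(c) = (2860 + 26**2 + 109*26) + 21*(3 + 21) = (2860 + 676 + 2834) + 21*24 = 6370 + 504 = 6874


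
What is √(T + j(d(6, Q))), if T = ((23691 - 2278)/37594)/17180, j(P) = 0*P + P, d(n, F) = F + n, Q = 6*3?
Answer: √2502852426796021390/322932460 ≈ 4.8990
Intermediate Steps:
Q = 18
j(P) = P (j(P) = 0 + P = P)
T = 21413/645864920 (T = (21413*(1/37594))*(1/17180) = (21413/37594)*(1/17180) = 21413/645864920 ≈ 3.3154e-5)
√(T + j(d(6, Q))) = √(21413/645864920 + (18 + 6)) = √(21413/645864920 + 24) = √(15500779493/645864920) = √2502852426796021390/322932460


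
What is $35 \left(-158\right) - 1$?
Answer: $-5531$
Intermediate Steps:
$35 \left(-158\right) - 1 = -5530 - 1 = -5531$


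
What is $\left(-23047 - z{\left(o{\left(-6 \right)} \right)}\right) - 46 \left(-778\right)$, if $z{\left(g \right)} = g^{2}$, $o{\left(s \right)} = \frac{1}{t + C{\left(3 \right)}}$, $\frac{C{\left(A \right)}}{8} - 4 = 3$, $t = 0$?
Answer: $\frac{39955775}{3136} \approx 12741.0$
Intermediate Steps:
$C{\left(A \right)} = 56$ ($C{\left(A \right)} = 32 + 8 \cdot 3 = 32 + 24 = 56$)
$o{\left(s \right)} = \frac{1}{56}$ ($o{\left(s \right)} = \frac{1}{0 + 56} = \frac{1}{56}$)
$\left(-23047 - z{\left(o{\left(-6 \right)} \right)}\right) - 46 \left(-778\right) = \left(-23047 - \left(\frac{1}{56}\right)^{2}\right) - 46 \left(-778\right) = \left(-23047 - \frac{1}{3136}\right) - -35788 = \left(-23047 - \frac{1}{3136}\right) + 35788 = - \frac{72275393}{3136} + 35788 = \frac{39955775}{3136}$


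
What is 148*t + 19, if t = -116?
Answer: -17149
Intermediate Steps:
148*t + 19 = 148*(-116) + 19 = -17168 + 19 = -17149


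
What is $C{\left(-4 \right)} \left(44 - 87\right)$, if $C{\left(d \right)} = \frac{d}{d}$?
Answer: $-43$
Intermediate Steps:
$C{\left(d \right)} = 1$
$C{\left(-4 \right)} \left(44 - 87\right) = 1 \left(44 - 87\right) = 1 \left(-43\right) = -43$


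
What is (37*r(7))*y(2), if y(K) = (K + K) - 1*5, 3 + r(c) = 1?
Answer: 74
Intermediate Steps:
r(c) = -2 (r(c) = -3 + 1 = -2)
y(K) = -5 + 2*K (y(K) = 2*K - 5 = -5 + 2*K)
(37*r(7))*y(2) = (37*(-2))*(-5 + 2*2) = -74*(-5 + 4) = -74*(-1) = 74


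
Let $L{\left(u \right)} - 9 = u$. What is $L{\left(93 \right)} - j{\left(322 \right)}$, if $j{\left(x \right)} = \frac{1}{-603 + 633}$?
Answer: $\frac{3059}{30} \approx 101.97$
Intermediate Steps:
$L{\left(u \right)} = 9 + u$
$j{\left(x \right)} = \frac{1}{30}$
$L{\left(93 \right)} - j{\left(322 \right)} = \left(9 + 93\right) - \frac{1}{30} = 102 - \frac{1}{30} = \frac{3059}{30}$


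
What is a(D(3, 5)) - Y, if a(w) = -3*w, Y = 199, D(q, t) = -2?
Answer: -193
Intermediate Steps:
a(D(3, 5)) - Y = -3*(-2) - 1*199 = 6 - 199 = -193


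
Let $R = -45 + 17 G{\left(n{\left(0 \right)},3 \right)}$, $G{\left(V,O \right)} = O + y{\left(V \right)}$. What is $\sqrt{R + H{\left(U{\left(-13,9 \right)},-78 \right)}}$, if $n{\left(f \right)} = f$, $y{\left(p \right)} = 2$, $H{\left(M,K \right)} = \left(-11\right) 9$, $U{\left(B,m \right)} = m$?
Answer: $i \sqrt{59} \approx 7.6811 i$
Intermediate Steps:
$H{\left(M,K \right)} = -99$
$G{\left(V,O \right)} = 2 + O$ ($G{\left(V,O \right)} = O + 2 = 2 + O$)
$R = 40$ ($R = -45 + 17 \left(2 + 3\right) = -45 + 17 \cdot 5 = -45 + 85 = 40$)
$\sqrt{R + H{\left(U{\left(-13,9 \right)},-78 \right)}} = \sqrt{40 - 99} = \sqrt{-59} = i \sqrt{59}$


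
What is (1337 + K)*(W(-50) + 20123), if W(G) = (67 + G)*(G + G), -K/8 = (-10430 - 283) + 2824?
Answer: 1187343927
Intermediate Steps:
K = 63112 (K = -8*((-10430 - 283) + 2824) = -8*(-10713 + 2824) = -8*(-7889) = 63112)
W(G) = 2*G*(67 + G) (W(G) = (67 + G)*(2*G) = 2*G*(67 + G))
(1337 + K)*(W(-50) + 20123) = (1337 + 63112)*(2*(-50)*(67 - 50) + 20123) = 64449*(2*(-50)*17 + 20123) = 64449*(-1700 + 20123) = 64449*18423 = 1187343927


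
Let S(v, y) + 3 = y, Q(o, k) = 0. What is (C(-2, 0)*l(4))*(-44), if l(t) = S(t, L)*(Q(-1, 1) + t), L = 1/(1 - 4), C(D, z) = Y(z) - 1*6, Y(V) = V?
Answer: -3520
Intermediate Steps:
C(D, z) = -6 + z (C(D, z) = z - 1*6 = z - 6 = -6 + z)
L = -1/3 (L = 1/(-3) = -1/3 ≈ -0.33333)
S(v, y) = -3 + y
l(t) = -10*t/3 (l(t) = (-3 - 1/3)*(0 + t) = -10*t/3)
(C(-2, 0)*l(4))*(-44) = ((-6 + 0)*(-10/3*4))*(-44) = -6*(-40/3)*(-44) = 80*(-44) = -3520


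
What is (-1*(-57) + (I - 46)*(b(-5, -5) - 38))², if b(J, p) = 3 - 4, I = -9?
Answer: 4848804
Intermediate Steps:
b(J, p) = -1
(-1*(-57) + (I - 46)*(b(-5, -5) - 38))² = (-1*(-57) + (-9 - 46)*(-1 - 38))² = (57 - 55*(-39))² = (57 + 2145)² = 2202² = 4848804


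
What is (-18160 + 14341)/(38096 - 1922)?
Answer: -1273/12058 ≈ -0.10557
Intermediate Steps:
(-18160 + 14341)/(38096 - 1922) = -3819/36174 = -3819*1/36174 = -1273/12058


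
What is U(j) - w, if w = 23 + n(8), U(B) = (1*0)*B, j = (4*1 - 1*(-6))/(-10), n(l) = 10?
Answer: -33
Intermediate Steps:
j = -1 (j = (4 + 6)*(-⅒) = 10*(-⅒) = -1)
U(B) = 0 (U(B) = 0*B = 0)
w = 33 (w = 23 + 10 = 33)
U(j) - w = 0 - 1*33 = 0 - 33 = -33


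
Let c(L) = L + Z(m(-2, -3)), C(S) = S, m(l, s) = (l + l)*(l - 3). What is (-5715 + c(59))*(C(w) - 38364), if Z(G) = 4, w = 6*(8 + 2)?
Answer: 216494208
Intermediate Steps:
m(l, s) = 2*l*(-3 + l) (m(l, s) = (2*l)*(-3 + l) = 2*l*(-3 + l))
w = 60 (w = 6*10 = 60)
c(L) = 4 + L (c(L) = L + 4 = 4 + L)
(-5715 + c(59))*(C(w) - 38364) = (-5715 + (4 + 59))*(60 - 38364) = (-5715 + 63)*(-38304) = -5652*(-38304) = 216494208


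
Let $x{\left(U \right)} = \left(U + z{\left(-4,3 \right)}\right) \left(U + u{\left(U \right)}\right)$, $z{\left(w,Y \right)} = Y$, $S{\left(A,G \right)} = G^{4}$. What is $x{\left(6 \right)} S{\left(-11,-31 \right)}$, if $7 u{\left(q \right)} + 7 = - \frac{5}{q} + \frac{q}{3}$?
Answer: $\frac{85887453}{2} \approx 4.2944 \cdot 10^{7}$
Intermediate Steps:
$u{\left(q \right)} = -1 - \frac{5}{7 q} + \frac{q}{21}$ ($u{\left(q \right)} = -1 + \frac{- \frac{5}{q} + \frac{q}{3}}{7} = -1 + \left(- \frac{5}{7 q} + \frac{q}{21}\right) = -1 - \frac{5}{7 q} + \frac{q}{21}$)
$x{\left(U \right)} = \left(3 + U\right) \left(U + \frac{-15 + U \left(-21 + U\right)}{21 U}\right)$ ($x{\left(U \right)} = \left(U + 3\right) \left(U + \frac{-15 + U \left(-21 + U\right)}{21 U}\right) = \left(3 + U\right) \left(U + \frac{-15 + U \left(-21 + U\right)}{21 U}\right)$)
$x{\left(6 \right)} S{\left(-11,-31 \right)} = \frac{-45 - 468 + 22 \cdot 6^{3} + 45 \cdot 6^{2}}{21 \cdot 6} \left(-31\right)^{4} = \frac{1}{21} \cdot \frac{1}{6} \left(-45 - 468 + 22 \cdot 216 + 45 \cdot 36\right) 923521 = \frac{1}{21} \cdot \frac{1}{6} \left(-45 - 468 + 4752 + 1620\right) 923521 = \frac{1}{21} \cdot \frac{1}{6} \cdot 5859 \cdot 923521 = \frac{93}{2} \cdot 923521 = \frac{85887453}{2}$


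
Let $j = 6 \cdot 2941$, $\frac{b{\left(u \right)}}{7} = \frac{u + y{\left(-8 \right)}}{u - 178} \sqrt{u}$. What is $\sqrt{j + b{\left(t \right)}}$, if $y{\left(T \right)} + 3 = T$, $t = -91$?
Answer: $\frac{\sqrt{1276882206 + 192066 i \sqrt{91}}}{269} \approx 132.84 + 0.095304 i$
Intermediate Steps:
$y{\left(T \right)} = -3 + T$
$b{\left(u \right)} = \frac{7 \sqrt{u} \left(-11 + u\right)}{-178 + u}$ ($b{\left(u \right)} = 7 \frac{u - 11}{u - 178} \sqrt{u} = 7 \frac{u - 11}{-178 + u} \sqrt{u} = 7 \frac{-11 + u}{-178 + u} \sqrt{u} = 7 \frac{\sqrt{u} \left(-11 + u\right)}{-178 + u} = \frac{7 \sqrt{u} \left(-11 + u\right)}{-178 + u}$)
$j = 17646$
$\sqrt{j + b{\left(t \right)}} = \sqrt{17646 + \frac{7 \sqrt{-91} \left(-11 - 91\right)}{-178 - 91}} = \sqrt{17646 + 7 i \sqrt{91} \frac{1}{-269} \left(-102\right)} = \sqrt{17646 + 7 i \sqrt{91} \left(- \frac{1}{269}\right) \left(-102\right)} = \sqrt{17646 + \frac{714 i \sqrt{91}}{269}}$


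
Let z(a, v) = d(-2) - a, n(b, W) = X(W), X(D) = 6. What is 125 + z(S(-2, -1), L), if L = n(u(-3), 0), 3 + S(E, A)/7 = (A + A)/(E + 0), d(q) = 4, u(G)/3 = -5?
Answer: 143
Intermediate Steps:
u(G) = -15 (u(G) = 3*(-5) = -15)
n(b, W) = 6
S(E, A) = -21 + 14*A/E (S(E, A) = -21 + 7*((A + A)/(E + 0)) = -21 + 7*((2*A)/E) = -21 + 7*(2*A/E) = -21 + 14*A/E)
L = 6
z(a, v) = 4 - a
125 + z(S(-2, -1), L) = 125 + (4 - (-21 + 14*(-1)/(-2))) = 125 + (4 - (-21 + 14*(-1)*(-½))) = 125 + (4 - (-21 + 7)) = 125 + (4 - 1*(-14)) = 125 + (4 + 14) = 125 + 18 = 143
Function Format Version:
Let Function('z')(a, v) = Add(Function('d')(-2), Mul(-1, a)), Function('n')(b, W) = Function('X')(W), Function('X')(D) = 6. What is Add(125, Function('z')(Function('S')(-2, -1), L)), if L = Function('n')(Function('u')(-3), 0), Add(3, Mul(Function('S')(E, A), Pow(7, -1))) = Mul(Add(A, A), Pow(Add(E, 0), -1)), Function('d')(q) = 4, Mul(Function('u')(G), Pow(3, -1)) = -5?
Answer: 143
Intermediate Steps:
Function('u')(G) = -15 (Function('u')(G) = Mul(3, -5) = -15)
Function('n')(b, W) = 6
Function('S')(E, A) = Add(-21, Mul(14, A, Pow(E, -1))) (Function('S')(E, A) = Add(-21, Mul(7, Mul(Add(A, A), Pow(Add(E, 0), -1)))) = Add(-21, Mul(7, Mul(Mul(2, A), Pow(E, -1)))) = Add(-21, Mul(7, Mul(2, A, Pow(E, -1)))) = Add(-21, Mul(14, A, Pow(E, -1))))
L = 6
Function('z')(a, v) = Add(4, Mul(-1, a))
Add(125, Function('z')(Function('S')(-2, -1), L)) = Add(125, Add(4, Mul(-1, Add(-21, Mul(14, -1, Pow(-2, -1)))))) = Add(125, Add(4, Mul(-1, Add(-21, Mul(14, -1, Rational(-1, 2)))))) = Add(125, Add(4, Mul(-1, Add(-21, 7)))) = Add(125, Add(4, Mul(-1, -14))) = Add(125, Add(4, 14)) = Add(125, 18) = 143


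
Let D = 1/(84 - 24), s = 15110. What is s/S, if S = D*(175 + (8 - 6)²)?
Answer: 906600/179 ≈ 5064.8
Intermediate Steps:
D = 1/60 ≈ 0.016667
S = 179/60 (S = (175 + (8 - 6)²)/60 = (175 + 2²)/60 = (175 + 4)/60 = (1/60)*179 = 179/60 ≈ 2.9833)
s/S = 15110/(179/60) = 15110*(60/179) = 906600/179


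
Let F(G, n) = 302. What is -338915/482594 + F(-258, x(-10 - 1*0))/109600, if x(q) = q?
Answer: -9249835153/13223075600 ≈ -0.69952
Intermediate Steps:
-338915/482594 + F(-258, x(-10 - 1*0))/109600 = -338915/482594 + 302/109600 = -338915*1/482594 + 302*(1/109600) = -338915/482594 + 151/54800 = -9249835153/13223075600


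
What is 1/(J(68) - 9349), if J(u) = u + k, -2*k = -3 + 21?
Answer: -1/9290 ≈ -0.00010764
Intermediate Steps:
k = -9 (k = -(-3 + 21)/2 = -½*18 = -9)
J(u) = -9 + u (J(u) = u - 9 = -9 + u)
1/(J(68) - 9349) = 1/((-9 + 68) - 9349) = 1/(59 - 9349) = 1/(-9290) = -1/9290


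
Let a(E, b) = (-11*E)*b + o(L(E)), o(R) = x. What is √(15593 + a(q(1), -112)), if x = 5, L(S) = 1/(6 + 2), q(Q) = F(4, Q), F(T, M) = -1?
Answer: √14366 ≈ 119.86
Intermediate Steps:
q(Q) = -1
L(S) = ⅛ (L(S) = 1/8 = ⅛)
o(R) = 5
a(E, b) = 5 - 11*E*b (a(E, b) = (-11*E)*b + 5 = -11*E*b + 5 = 5 - 11*E*b)
√(15593 + a(q(1), -112)) = √(15593 + (5 - 11*(-1)*(-112))) = √(15593 + (5 - 1232)) = √(15593 - 1227) = √14366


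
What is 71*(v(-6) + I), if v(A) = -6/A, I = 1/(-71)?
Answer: 70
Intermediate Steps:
I = -1/71 ≈ -0.014085
71*(v(-6) + I) = 71*(-6/(-6) - 1/71) = 71*(-6*(-⅙) - 1/71) = 71*(1 - 1/71) = 71*(70/71) = 70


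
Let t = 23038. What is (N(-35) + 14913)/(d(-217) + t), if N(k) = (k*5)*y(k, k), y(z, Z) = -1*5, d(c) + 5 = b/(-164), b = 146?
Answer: 1294616/1888633 ≈ 0.68548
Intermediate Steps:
d(c) = -483/82 (d(c) = -5 + 146/(-164) = -5 + 146*(-1/164) = -5 - 73/82 = -483/82)
y(z, Z) = -5
N(k) = -25*k (N(k) = (k*5)*(-5) = (5*k)*(-5) = -25*k)
(N(-35) + 14913)/(d(-217) + t) = (-25*(-35) + 14913)/(-483/82 + 23038) = (875 + 14913)/(1888633/82) = 15788*(82/1888633) = 1294616/1888633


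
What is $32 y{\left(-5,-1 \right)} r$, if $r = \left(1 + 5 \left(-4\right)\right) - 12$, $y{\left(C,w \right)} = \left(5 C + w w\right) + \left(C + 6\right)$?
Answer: $22816$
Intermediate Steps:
$y{\left(C,w \right)} = 6 + w^{2} + 6 C$ ($y{\left(C,w \right)} = \left(5 C + w^{2}\right) + \left(6 + C\right) = \left(w^{2} + 5 C\right) + \left(6 + C\right) = 6 + w^{2} + 6 C$)
$r = -31$ ($r = \left(1 - 20\right) - 12 = -19 - 12 = -31$)
$32 y{\left(-5,-1 \right)} r = 32 \left(6 + \left(-1\right)^{2} + 6 \left(-5\right)\right) \left(-31\right) = 32 \left(6 + 1 - 30\right) \left(-31\right) = 32 \left(-23\right) \left(-31\right) = \left(-736\right) \left(-31\right) = 22816$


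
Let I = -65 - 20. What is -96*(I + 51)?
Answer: 3264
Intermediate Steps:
I = -85
-96*(I + 51) = -96*(-85 + 51) = -96*(-34) = 3264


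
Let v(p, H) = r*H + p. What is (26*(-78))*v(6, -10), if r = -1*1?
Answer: -32448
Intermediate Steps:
r = -1
v(p, H) = p - H (v(p, H) = -H + p = p - H)
(26*(-78))*v(6, -10) = (26*(-78))*(6 - 1*(-10)) = -2028*(6 + 10) = -2028*16 = -32448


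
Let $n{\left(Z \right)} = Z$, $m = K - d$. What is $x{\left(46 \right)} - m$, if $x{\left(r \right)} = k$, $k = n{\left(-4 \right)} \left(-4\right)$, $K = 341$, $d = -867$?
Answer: $-1192$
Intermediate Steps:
$m = 1208$ ($m = 341 - -867 = 341 + 867 = 1208$)
$k = 16$ ($k = \left(-4\right) \left(-4\right) = 16$)
$x{\left(r \right)} = 16$
$x{\left(46 \right)} - m = 16 - 1208 = -1192$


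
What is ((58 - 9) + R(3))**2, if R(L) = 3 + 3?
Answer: 3025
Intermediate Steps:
R(L) = 6
((58 - 9) + R(3))**2 = ((58 - 9) + 6)**2 = (49 + 6)**2 = 55**2 = 3025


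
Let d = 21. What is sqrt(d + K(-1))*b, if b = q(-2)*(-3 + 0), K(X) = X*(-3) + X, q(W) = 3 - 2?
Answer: -3*sqrt(23) ≈ -14.387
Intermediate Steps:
q(W) = 1
K(X) = -2*X (K(X) = -3*X + X = -2*X)
b = -3 (b = 1*(-3 + 0) = 1*(-3) = -3)
sqrt(d + K(-1))*b = sqrt(21 - 2*(-1))*(-3) = sqrt(21 + 2)*(-3) = sqrt(23)*(-3) = -3*sqrt(23)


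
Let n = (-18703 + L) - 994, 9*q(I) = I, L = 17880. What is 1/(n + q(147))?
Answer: -3/5402 ≈ -0.00055535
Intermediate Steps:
q(I) = I/9
n = -1817 (n = (-18703 + 17880) - 994 = -823 - 994 = -1817)
1/(n + q(147)) = 1/(-1817 + (⅑)*147) = 1/(-1817 + 49/3) = 1/(-5402/3) = -3/5402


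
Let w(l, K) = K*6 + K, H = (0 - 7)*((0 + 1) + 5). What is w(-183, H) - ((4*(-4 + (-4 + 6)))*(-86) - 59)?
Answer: -923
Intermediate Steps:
H = -42 (H = -7*(1 + 5) = -7*6 = -42)
w(l, K) = 7*K (w(l, K) = 6*K + K = 7*K)
w(-183, H) - ((4*(-4 + (-4 + 6)))*(-86) - 59) = 7*(-42) - ((4*(-4 + (-4 + 6)))*(-86) - 59) = -294 - ((4*(-4 + 2))*(-86) - 59) = -294 - ((4*(-2))*(-86) - 59) = -294 - (-8*(-86) - 59) = -294 - (688 - 59) = -294 - 1*629 = -294 - 629 = -923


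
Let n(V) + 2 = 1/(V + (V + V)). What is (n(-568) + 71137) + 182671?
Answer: 432485423/1704 ≈ 2.5381e+5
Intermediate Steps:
n(V) = -2 + 1/(3*V) (n(V) = -2 + 1/(V + (V + V)) = -2 + 1/(V + 2*V) = -2 + 1/(3*V))
(n(-568) + 71137) + 182671 = ((-2 + (⅓)/(-568)) + 71137) + 182671 = ((-2 + (⅓)*(-1/568)) + 71137) + 182671 = ((-2 - 1/1704) + 71137) + 182671 = (-3409/1704 + 71137) + 182671 = 121214039/1704 + 182671 = 432485423/1704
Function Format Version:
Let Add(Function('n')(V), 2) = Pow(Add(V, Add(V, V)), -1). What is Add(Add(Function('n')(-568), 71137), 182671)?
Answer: Rational(432485423, 1704) ≈ 2.5381e+5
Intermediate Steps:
Function('n')(V) = Add(-2, Mul(Rational(1, 3), Pow(V, -1))) (Function('n')(V) = Add(-2, Pow(Add(V, Add(V, V)), -1)) = Add(-2, Pow(Add(V, Mul(2, V)), -1)) = Add(-2, Pow(Mul(3, V), -1)) = Add(-2, Mul(Rational(1, 3), Pow(V, -1))))
Add(Add(Function('n')(-568), 71137), 182671) = Add(Add(Add(-2, Mul(Rational(1, 3), Pow(-568, -1))), 71137), 182671) = Add(Add(Add(-2, Mul(Rational(1, 3), Rational(-1, 568))), 71137), 182671) = Add(Add(Add(-2, Rational(-1, 1704)), 71137), 182671) = Add(Add(Rational(-3409, 1704), 71137), 182671) = Add(Rational(121214039, 1704), 182671) = Rational(432485423, 1704)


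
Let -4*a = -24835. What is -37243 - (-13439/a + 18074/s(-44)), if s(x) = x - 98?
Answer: -65441772684/1763285 ≈ -37114.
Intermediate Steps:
a = 24835/4 (a = -¼*(-24835) = 24835/4 ≈ 6208.8)
s(x) = -98 + x
-37243 - (-13439/a + 18074/s(-44)) = -37243 - (-13439/24835/4 + 18074/(-98 - 44)) = -37243 - (-13439*4/24835 + 18074/(-142)) = -37243 - (-53756/24835 + 18074*(-1/142)) = -37243 - (-53756/24835 - 9037/71) = -37243 - 1*(-228250571/1763285) = -37243 + 228250571/1763285 = -65441772684/1763285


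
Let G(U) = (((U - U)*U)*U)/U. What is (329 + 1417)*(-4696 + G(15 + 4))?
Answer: -8199216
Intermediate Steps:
G(U) = 0 (G(U) = ((0*U)*U)/U = (0*U)/U = 0/U = 0)
(329 + 1417)*(-4696 + G(15 + 4)) = (329 + 1417)*(-4696 + 0) = 1746*(-4696) = -8199216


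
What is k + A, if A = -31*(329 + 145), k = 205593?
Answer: 190899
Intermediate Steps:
A = -14694 (A = -31*474 = -14694)
k + A = 205593 - 14694 = 190899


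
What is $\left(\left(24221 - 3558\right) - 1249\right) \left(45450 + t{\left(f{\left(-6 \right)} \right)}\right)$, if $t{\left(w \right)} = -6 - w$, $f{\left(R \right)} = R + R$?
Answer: $882482784$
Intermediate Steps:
$f{\left(R \right)} = 2 R$
$\left(\left(24221 - 3558\right) - 1249\right) \left(45450 + t{\left(f{\left(-6 \right)} \right)}\right) = \left(\left(24221 - 3558\right) - 1249\right) \left(45450 - \left(6 + 2 \left(-6\right)\right)\right) = \left(20663 - 1249\right) \left(45450 - -6\right) = 19414 \left(45450 + \left(-6 + 12\right)\right) = 19414 \left(45450 + 6\right) = 19414 \cdot 45456 = 882482784$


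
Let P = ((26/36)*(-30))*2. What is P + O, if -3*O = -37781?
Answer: 37651/3 ≈ 12550.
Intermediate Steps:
O = 37781/3 (O = -⅓*(-37781) = 37781/3 ≈ 12594.)
P = -130/3 (P = ((26*(1/36))*(-30))*2 = ((13/18)*(-30))*2 = -65/3*2 = -130/3 ≈ -43.333)
P + O = -130/3 + 37781/3 = 37651/3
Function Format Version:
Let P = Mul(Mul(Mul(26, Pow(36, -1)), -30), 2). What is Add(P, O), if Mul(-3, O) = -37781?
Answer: Rational(37651, 3) ≈ 12550.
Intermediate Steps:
O = Rational(37781, 3) (O = Mul(Rational(-1, 3), -37781) = Rational(37781, 3) ≈ 12594.)
P = Rational(-130, 3) (P = Mul(Mul(Mul(26, Rational(1, 36)), -30), 2) = Mul(Mul(Rational(13, 18), -30), 2) = Mul(Rational(-65, 3), 2) = Rational(-130, 3) ≈ -43.333)
Add(P, O) = Add(Rational(-130, 3), Rational(37781, 3)) = Rational(37651, 3)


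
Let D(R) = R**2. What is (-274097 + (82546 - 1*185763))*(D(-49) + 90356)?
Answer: -34998514698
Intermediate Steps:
(-274097 + (82546 - 1*185763))*(D(-49) + 90356) = (-274097 + (82546 - 1*185763))*((-49)**2 + 90356) = (-274097 + (82546 - 185763))*(2401 + 90356) = (-274097 - 103217)*92757 = -377314*92757 = -34998514698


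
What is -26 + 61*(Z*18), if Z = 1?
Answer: 1072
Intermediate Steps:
-26 + 61*(Z*18) = -26 + 61*(1*18) = -26 + 61*18 = -26 + 1098 = 1072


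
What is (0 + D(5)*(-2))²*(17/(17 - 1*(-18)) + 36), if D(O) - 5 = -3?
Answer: 20432/35 ≈ 583.77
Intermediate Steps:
D(O) = 2 (D(O) = 5 - 3 = 2)
(0 + D(5)*(-2))²*(17/(17 - 1*(-18)) + 36) = (0 + 2*(-2))²*(17/(17 - 1*(-18)) + 36) = (0 - 4)²*(17/(17 + 18) + 36) = (-4)²*(17/35 + 36) = 16*(17*(1/35) + 36) = 16*(17/35 + 36) = 16*(1277/35) = 20432/35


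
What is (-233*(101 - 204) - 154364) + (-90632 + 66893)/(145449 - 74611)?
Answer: -9234819609/70838 ≈ -1.3037e+5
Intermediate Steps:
(-233*(101 - 204) - 154364) + (-90632 + 66893)/(145449 - 74611) = (-233*(-103) - 154364) - 23739/70838 = (23999 - 154364) - 23739*1/70838 = -130365 - 23739/70838 = -9234819609/70838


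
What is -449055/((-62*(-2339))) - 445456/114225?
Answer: -115892445583/16564681050 ≈ -6.9964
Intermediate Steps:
-449055/((-62*(-2339))) - 445456/114225 = -449055/145018 - 445456*1/114225 = -449055*1/145018 - 445456/114225 = -449055/145018 - 445456/114225 = -115892445583/16564681050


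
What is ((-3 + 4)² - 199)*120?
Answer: -23760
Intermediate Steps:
((-3 + 4)² - 199)*120 = (1² - 199)*120 = (1 - 199)*120 = -198*120 = -23760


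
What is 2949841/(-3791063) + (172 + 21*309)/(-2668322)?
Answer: -7896377907445/10115776806286 ≈ -0.78060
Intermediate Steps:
2949841/(-3791063) + (172 + 21*309)/(-2668322) = 2949841*(-1/3791063) + (172 + 6489)*(-1/2668322) = -2949841/3791063 + 6661*(-1/2668322) = -2949841/3791063 - 6661/2668322 = -7896377907445/10115776806286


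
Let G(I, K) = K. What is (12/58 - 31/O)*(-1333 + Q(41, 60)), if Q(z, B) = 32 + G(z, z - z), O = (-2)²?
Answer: 1138375/116 ≈ 9813.6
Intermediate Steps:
O = 4
Q(z, B) = 32 (Q(z, B) = 32 + (z - z) = 32 + 0 = 32)
(12/58 - 31/O)*(-1333 + Q(41, 60)) = (12/58 - 31/4)*(-1333 + 32) = (12*(1/58) - 31*¼)*(-1301) = (6/29 - 31/4)*(-1301) = -875/116*(-1301) = 1138375/116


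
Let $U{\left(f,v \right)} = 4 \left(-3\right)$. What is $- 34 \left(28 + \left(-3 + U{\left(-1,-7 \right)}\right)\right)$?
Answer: $-442$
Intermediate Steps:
$U{\left(f,v \right)} = -12$
$- 34 \left(28 + \left(-3 + U{\left(-1,-7 \right)}\right)\right) = - 34 \left(28 - 15\right) = \left(-34\right) 13 = -442$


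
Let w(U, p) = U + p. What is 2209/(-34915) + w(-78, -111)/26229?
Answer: -3073276/43608835 ≈ -0.070474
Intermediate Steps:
2209/(-34915) + w(-78, -111)/26229 = 2209/(-34915) + (-78 - 111)/26229 = 2209*(-1/34915) - 189*1/26229 = -2209/34915 - 9/1249 = -3073276/43608835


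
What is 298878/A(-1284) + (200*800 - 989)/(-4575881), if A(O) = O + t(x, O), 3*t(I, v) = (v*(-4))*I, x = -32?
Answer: -688272795133/128280247954 ≈ -5.3654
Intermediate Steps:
t(I, v) = -4*I*v/3 (t(I, v) = ((v*(-4))*I)/3 = ((-4*v)*I)/3 = (-4*I*v)/3 = -4*I*v/3)
A(O) = 131*O/3 (A(O) = O - 4/3*(-32)*O = O + 128*O/3 = 131*O/3)
298878/A(-1284) + (200*800 - 989)/(-4575881) = 298878/(((131/3)*(-1284))) + (200*800 - 989)/(-4575881) = 298878/(-56068) + (160000 - 989)*(-1/4575881) = 298878*(-1/56068) + 159011*(-1/4575881) = -149439/28034 - 159011/4575881 = -688272795133/128280247954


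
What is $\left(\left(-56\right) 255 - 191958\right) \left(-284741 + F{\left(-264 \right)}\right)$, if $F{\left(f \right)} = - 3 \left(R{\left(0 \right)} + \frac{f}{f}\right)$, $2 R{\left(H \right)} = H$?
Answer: $58725033072$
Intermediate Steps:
$R{\left(H \right)} = \frac{H}{2}$
$F{\left(f \right)} = -3$ ($F{\left(f \right)} = - 3 \left(\frac{1}{2} \cdot 0 + \frac{f}{f}\right) = - 3 \left(0 + 1\right) = \left(-3\right) 1 = -3$)
$\left(\left(-56\right) 255 - 191958\right) \left(-284741 + F{\left(-264 \right)}\right) = \left(\left(-56\right) 255 - 191958\right) \left(-284741 - 3\right) = \left(-14280 - 191958\right) \left(-284744\right) = \left(-206238\right) \left(-284744\right) = 58725033072$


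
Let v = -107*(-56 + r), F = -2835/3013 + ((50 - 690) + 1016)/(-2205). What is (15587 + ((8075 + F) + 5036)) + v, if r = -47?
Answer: 263872346072/6643665 ≈ 39718.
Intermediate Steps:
F = -7384063/6643665 (F = -2835*1/3013 + (-640 + 1016)*(-1/2205) = -2835/3013 + 376*(-1/2205) = -2835/3013 - 376/2205 = -7384063/6643665 ≈ -1.1114)
v = 11021 (v = -107*(-56 - 47) = -107*(-103) = 11021)
(15587 + ((8075 + F) + 5036)) + v = (15587 + ((8075 - 7384063/6643665) + 5036)) + 11021 = (15587 + (53640210812/6643665 + 5036)) + 11021 = (15587 + 87097707752/6643665) + 11021 = 190652514107/6643665 + 11021 = 263872346072/6643665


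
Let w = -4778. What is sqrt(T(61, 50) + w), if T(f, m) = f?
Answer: I*sqrt(4717) ≈ 68.68*I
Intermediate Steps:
sqrt(T(61, 50) + w) = sqrt(61 - 4778) = sqrt(-4717) = I*sqrt(4717)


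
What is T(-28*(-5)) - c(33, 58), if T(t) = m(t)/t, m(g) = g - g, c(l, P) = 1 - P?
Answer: 57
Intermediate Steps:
m(g) = 0
T(t) = 0 (T(t) = 0/t = 0)
T(-28*(-5)) - c(33, 58) = 0 - (1 - 1*58) = 0 - (1 - 58) = 0 - 1*(-57) = 0 + 57 = 57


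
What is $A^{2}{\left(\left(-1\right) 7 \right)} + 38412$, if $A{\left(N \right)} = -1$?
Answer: $38413$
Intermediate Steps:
$A^{2}{\left(\left(-1\right) 7 \right)} + 38412 = \left(-1\right)^{2} + 38412 = 1 + 38412 = 38413$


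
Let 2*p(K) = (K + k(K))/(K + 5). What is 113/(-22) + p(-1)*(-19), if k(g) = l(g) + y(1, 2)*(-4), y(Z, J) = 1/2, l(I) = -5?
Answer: 305/22 ≈ 13.864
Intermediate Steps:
y(Z, J) = ½
k(g) = -7 (k(g) = -5 + (½)*(-4) = -5 - 2 = -7)
p(K) = (-7 + K)/(2*(5 + K)) (p(K) = ((K - 7)/(K + 5))/2 = ((-7 + K)/(5 + K))/2 = (-7 + K)/(2*(5 + K)))
113/(-22) + p(-1)*(-19) = 113/(-22) + ((-7 - 1)/(2*(5 - 1)))*(-19) = 113*(-1/22) + ((½)*(-8)/4)*(-19) = -113/22 + ((½)*(¼)*(-8))*(-19) = -113/22 - 1*(-19) = -113/22 + 19 = 305/22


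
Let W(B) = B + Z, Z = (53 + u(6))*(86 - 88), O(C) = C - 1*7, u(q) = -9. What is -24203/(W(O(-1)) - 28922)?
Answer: 24203/29018 ≈ 0.83407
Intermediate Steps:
O(C) = -7 + C (O(C) = C - 7 = -7 + C)
Z = -88 (Z = (53 - 9)*(86 - 88) = 44*(-2) = -88)
W(B) = -88 + B (W(B) = B - 88 = -88 + B)
-24203/(W(O(-1)) - 28922) = -24203/((-88 + (-7 - 1)) - 28922) = -24203/((-88 - 8) - 28922) = -24203/(-96 - 28922) = -24203/(-29018) = -24203*(-1/29018) = 24203/29018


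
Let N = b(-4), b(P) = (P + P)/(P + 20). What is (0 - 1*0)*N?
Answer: 0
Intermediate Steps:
b(P) = 2*P/(20 + P) (b(P) = (2*P)/(20 + P) = 2*P/(20 + P))
N = -½ (N = 2*(-4)/(20 - 4) = 2*(-4)/16 = 2*(-4)*(1/16) = -½ ≈ -0.50000)
(0 - 1*0)*N = (0 - 1*0)*(-½) = (0 + 0)*(-½) = 0*(-½) = 0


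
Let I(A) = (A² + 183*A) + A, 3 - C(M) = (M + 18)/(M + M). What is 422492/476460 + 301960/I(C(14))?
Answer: 1764216706399/2014591995 ≈ 875.72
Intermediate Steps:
C(M) = 3 - (18 + M)/(2*M) (C(M) = 3 - (M + 18)/(M + M) = 3 - (18 + M)/(2*M))
I(A) = A² + 184*A
422492/476460 + 301960/I(C(14)) = 422492/476460 + 301960/(((5/2 - 9/14)*(184 + (5/2 - 9/14)))) = 422492*(1/476460) + 301960/(((5/2 - 9*1/14)*(184 + (5/2 - 9*1/14)))) = 105623/119115 + 301960/(((5/2 - 9/14)*(184 + (5/2 - 9/14)))) = 105623/119115 + 301960/((13*(184 + 13/7)/7)) = 105623/119115 + 301960/(((13/7)*(1301/7))) = 105623/119115 + 301960/(16913/49) = 105623/119115 + 301960*(49/16913) = 105623/119115 + 14796040/16913 = 1764216706399/2014591995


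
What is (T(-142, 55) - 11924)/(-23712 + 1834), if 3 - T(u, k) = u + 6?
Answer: 11785/21878 ≈ 0.53867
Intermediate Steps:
T(u, k) = -3 - u (T(u, k) = 3 - (u + 6) = 3 - (6 + u) = 3 + (-6 - u) = -3 - u)
(T(-142, 55) - 11924)/(-23712 + 1834) = ((-3 - 1*(-142)) - 11924)/(-23712 + 1834) = ((-3 + 142) - 11924)/(-21878) = (139 - 11924)*(-1/21878) = -11785*(-1/21878) = 11785/21878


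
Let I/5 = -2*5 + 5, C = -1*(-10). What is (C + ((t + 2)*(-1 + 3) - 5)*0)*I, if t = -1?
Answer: -250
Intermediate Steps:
C = 10
I = -25 (I = 5*(-2*5 + 5) = 5*(-10 + 5) = 5*(-5) = -25)
(C + ((t + 2)*(-1 + 3) - 5)*0)*I = (10 + ((-1 + 2)*(-1 + 3) - 5)*0)*(-25) = (10 + (1*2 - 5)*0)*(-25) = (10 + (2 - 5)*0)*(-25) = (10 - 3*0)*(-25) = (10 + 0)*(-25) = 10*(-25) = -250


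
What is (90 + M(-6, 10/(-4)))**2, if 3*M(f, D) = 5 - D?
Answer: 34225/4 ≈ 8556.3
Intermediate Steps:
M(f, D) = 5/3 - D/3 (M(f, D) = (5 - D)/3 = 5/3 - D/3)
(90 + M(-6, 10/(-4)))**2 = (90 + (5/3 - 10/(3*(-4))))**2 = (90 + (5/3 - 10*(-1)/(3*4)))**2 = (90 + (5/3 - 1/3*(-5/2)))**2 = (90 + (5/3 + 5/6))**2 = (90 + 5/2)**2 = (185/2)**2 = 34225/4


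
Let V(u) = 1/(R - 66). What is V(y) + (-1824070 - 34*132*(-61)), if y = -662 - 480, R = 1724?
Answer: -2570400715/1658 ≈ -1.5503e+6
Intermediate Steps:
y = -1142
V(u) = 1/1658 (V(u) = 1/(1724 - 66) = 1/1658)
V(y) + (-1824070 - 34*132*(-61)) = 1/1658 + (-1824070 - 34*132*(-61)) = 1/1658 + (-1824070 - 4488*(-61)) = 1/1658 + (-1824070 + 273768) = 1/1658 - 1550302 = -2570400715/1658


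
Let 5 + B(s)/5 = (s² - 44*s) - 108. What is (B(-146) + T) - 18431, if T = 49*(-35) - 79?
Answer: 117910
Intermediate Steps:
B(s) = -565 - 220*s + 5*s² (B(s) = -25 + 5*((s² - 44*s) - 108) = -25 + 5*(-108 + s² - 44*s) = -25 + (-540 - 220*s + 5*s²) = -565 - 220*s + 5*s²)
T = -1794 (T = -1715 - 79 = -1794)
(B(-146) + T) - 18431 = ((-565 - 220*(-146) + 5*(-146)²) - 1794) - 18431 = ((-565 + 32120 + 5*21316) - 1794) - 18431 = ((-565 + 32120 + 106580) - 1794) - 18431 = (138135 - 1794) - 18431 = 136341 - 18431 = 117910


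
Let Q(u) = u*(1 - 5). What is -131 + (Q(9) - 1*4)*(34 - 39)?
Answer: 69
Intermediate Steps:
Q(u) = -4*u (Q(u) = u*(-4) = -4*u)
-131 + (Q(9) - 1*4)*(34 - 39) = -131 + (-4*9 - 1*4)*(34 - 39) = -131 + (-36 - 4)*(-5) = -131 - 40*(-5) = -131 + 200 = 69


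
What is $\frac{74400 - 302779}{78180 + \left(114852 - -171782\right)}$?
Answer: $- \frac{228379}{364814} \approx -0.62601$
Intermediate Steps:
$\frac{74400 - 302779}{78180 + \left(114852 - -171782\right)} = - \frac{228379}{78180 + \left(114852 + 171782\right)} = - \frac{228379}{78180 + 286634} = - \frac{228379}{364814}$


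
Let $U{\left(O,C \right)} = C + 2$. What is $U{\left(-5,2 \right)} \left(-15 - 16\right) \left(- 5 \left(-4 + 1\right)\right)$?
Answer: $-1860$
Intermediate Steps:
$U{\left(O,C \right)} = 2 + C$
$U{\left(-5,2 \right)} \left(-15 - 16\right) \left(- 5 \left(-4 + 1\right)\right) = \left(2 + 2\right) \left(-15 - 16\right) \left(- 5 \left(-4 + 1\right)\right) = 4 \left(-31\right) \left(\left(-5\right) \left(-3\right)\right) = \left(-124\right) 15 = -1860$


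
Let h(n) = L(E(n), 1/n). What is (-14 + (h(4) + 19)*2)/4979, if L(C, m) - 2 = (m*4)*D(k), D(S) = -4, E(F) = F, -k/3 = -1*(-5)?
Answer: 20/4979 ≈ 0.0040169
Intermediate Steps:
k = -15 (k = -(-3)*(-5) = -3*5 = -15)
L(C, m) = 2 - 16*m (L(C, m) = 2 + (m*4)*(-4) = 2 + (4*m)*(-4) = 2 - 16*m)
h(n) = 2 - 16/n
(-14 + (h(4) + 19)*2)/4979 = (-14 + ((2 - 16/4) + 19)*2)/4979 = (-14 + ((2 - 16*¼) + 19)*2)*(1/4979) = (-14 + ((2 - 4) + 19)*2)*(1/4979) = (-14 + (-2 + 19)*2)*(1/4979) = (-14 + 17*2)*(1/4979) = (-14 + 34)*(1/4979) = 20*(1/4979) = 20/4979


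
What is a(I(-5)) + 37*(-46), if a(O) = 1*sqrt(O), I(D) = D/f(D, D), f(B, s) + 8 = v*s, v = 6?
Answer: -1702 + sqrt(190)/38 ≈ -1701.6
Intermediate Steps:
f(B, s) = -8 + 6*s
I(D) = D/(-8 + 6*D)
a(O) = sqrt(O)
a(I(-5)) + 37*(-46) = sqrt((1/2)*(-5)/(-4 + 3*(-5))) + 37*(-46) = sqrt((1/2)*(-5)/(-4 - 15)) - 1702 = sqrt((1/2)*(-5)/(-19)) - 1702 = sqrt((1/2)*(-5)*(-1/19)) - 1702 = sqrt(5/38) - 1702 = sqrt(190)/38 - 1702 = -1702 + sqrt(190)/38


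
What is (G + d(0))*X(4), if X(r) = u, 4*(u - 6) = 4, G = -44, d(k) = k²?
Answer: -308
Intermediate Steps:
u = 7 (u = 6 + (¼)*4 = 6 + 1 = 7)
X(r) = 7
(G + d(0))*X(4) = (-44 + 0²)*7 = (-44 + 0)*7 = -44*7 = -308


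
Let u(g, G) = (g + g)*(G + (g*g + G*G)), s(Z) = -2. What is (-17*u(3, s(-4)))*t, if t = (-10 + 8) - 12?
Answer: 15708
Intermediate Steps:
t = -14 (t = -2 - 12 = -14)
u(g, G) = 2*g*(G + G² + g²) (u(g, G) = (2*g)*(G + (g² + G²)) = (2*g)*(G + (G² + g²)) = (2*g)*(G + G² + g²) = 2*g*(G + G² + g²))
(-17*u(3, s(-4)))*t = -34*3*(-2 + (-2)² + 3²)*(-14) = -34*3*(-2 + 4 + 9)*(-14) = -34*3*11*(-14) = -17*66*(-14) = -1122*(-14) = 15708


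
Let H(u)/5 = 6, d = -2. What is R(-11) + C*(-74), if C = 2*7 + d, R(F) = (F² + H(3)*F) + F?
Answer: -1108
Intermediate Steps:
H(u) = 30 (H(u) = 5*6 = 30)
R(F) = F² + 31*F (R(F) = (F² + 30*F) + F = F² + 31*F)
C = 12 (C = 2*7 - 2 = 14 - 2 = 12)
R(-11) + C*(-74) = -11*(31 - 11) + 12*(-74) = -11*20 - 888 = -220 - 888 = -1108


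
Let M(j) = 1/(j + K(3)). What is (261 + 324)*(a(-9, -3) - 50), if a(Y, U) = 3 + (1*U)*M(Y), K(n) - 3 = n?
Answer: -26910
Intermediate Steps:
K(n) = 3 + n
M(j) = 1/(6 + j) (M(j) = 1/(j + (3 + 3)) = 1/(j + 6) = 1/(6 + j))
a(Y, U) = 3 + U/(6 + Y) (a(Y, U) = 3 + (1*U)/(6 + Y) = 3 + U/(6 + Y))
(261 + 324)*(a(-9, -3) - 50) = (261 + 324)*((18 - 3 + 3*(-9))/(6 - 9) - 50) = 585*((18 - 3 - 27)/(-3) - 50) = 585*(-⅓*(-12) - 50) = 585*(4 - 50) = 585*(-46) = -26910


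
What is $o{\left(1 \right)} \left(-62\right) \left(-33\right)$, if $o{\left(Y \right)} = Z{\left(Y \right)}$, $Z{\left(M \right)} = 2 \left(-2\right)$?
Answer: $-8184$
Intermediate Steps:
$Z{\left(M \right)} = -4$
$o{\left(Y \right)} = -4$
$o{\left(1 \right)} \left(-62\right) \left(-33\right) = \left(-4\right) \left(-62\right) \left(-33\right) = 248 \left(-33\right) = -8184$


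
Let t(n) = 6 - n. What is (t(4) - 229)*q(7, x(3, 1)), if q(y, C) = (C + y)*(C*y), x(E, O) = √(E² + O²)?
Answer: -15890 - 11123*√10 ≈ -51064.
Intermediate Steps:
q(y, C) = C*y*(C + y)
(t(4) - 229)*q(7, x(3, 1)) = ((6 - 1*4) - 229)*(√(3² + 1²)*7*(√(3² + 1²) + 7)) = ((6 - 4) - 229)*(√(9 + 1)*7*(√(9 + 1) + 7)) = (2 - 229)*(√10*7*(√10 + 7)) = -227*√10*7*(7 + √10) = -1589*√10*(7 + √10)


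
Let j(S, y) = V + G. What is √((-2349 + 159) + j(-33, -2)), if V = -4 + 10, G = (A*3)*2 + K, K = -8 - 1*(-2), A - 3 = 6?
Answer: 2*I*√534 ≈ 46.217*I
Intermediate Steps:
A = 9 (A = 3 + 6 = 9)
K = -6 (K = -8 + 2 = -6)
G = 48 (G = (9*3)*2 - 6 = 27*2 - 6 = 54 - 6 = 48)
V = 6
j(S, y) = 54 (j(S, y) = 6 + 48 = 54)
√((-2349 + 159) + j(-33, -2)) = √((-2349 + 159) + 54) = √(-2190 + 54) = √(-2136) = 2*I*√534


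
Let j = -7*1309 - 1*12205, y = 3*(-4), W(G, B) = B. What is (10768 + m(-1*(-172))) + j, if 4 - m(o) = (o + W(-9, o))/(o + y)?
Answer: -211963/20 ≈ -10598.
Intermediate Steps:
y = -12
m(o) = 4 - 2*o/(-12 + o) (m(o) = 4 - (o + o)/(o - 12) = 4 - 2*o/(-12 + o))
j = -21368 (j = -9163 - 12205 = -21368)
(10768 + m(-1*(-172))) + j = (10768 + 2*(-24 - 1*(-172))/(-12 - 1*(-172))) - 21368 = (10768 + 2*(-24 + 172)/(-12 + 172)) - 21368 = (10768 + 2*148/160) - 21368 = (10768 + 2*(1/160)*148) - 21368 = (10768 + 37/20) - 21368 = 215397/20 - 21368 = -211963/20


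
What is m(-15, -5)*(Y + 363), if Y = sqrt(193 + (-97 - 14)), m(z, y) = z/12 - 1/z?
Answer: -8591/20 - 71*sqrt(82)/60 ≈ -440.27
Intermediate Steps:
m(z, y) = -1/z + z/12 (m(z, y) = z*(1/12) - 1/z = z/12 - 1/z = -1/z + z/12)
Y = sqrt(82) (Y = sqrt(193 - 111) = sqrt(82) ≈ 9.0554)
m(-15, -5)*(Y + 363) = (-1/(-15) + (1/12)*(-15))*(sqrt(82) + 363) = (-1*(-1/15) - 5/4)*(363 + sqrt(82)) = (1/15 - 5/4)*(363 + sqrt(82)) = -71*(363 + sqrt(82))/60 = -8591/20 - 71*sqrt(82)/60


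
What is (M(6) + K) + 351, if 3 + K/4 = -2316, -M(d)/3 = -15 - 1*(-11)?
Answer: -8913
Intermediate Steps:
M(d) = 12 (M(d) = -3*(-15 - 1*(-11)) = -3*(-15 + 11) = -3*(-4) = 12)
K = -9276 (K = -12 + 4*(-2316) = -12 - 9264 = -9276)
(M(6) + K) + 351 = (12 - 9276) + 351 = -9264 + 351 = -8913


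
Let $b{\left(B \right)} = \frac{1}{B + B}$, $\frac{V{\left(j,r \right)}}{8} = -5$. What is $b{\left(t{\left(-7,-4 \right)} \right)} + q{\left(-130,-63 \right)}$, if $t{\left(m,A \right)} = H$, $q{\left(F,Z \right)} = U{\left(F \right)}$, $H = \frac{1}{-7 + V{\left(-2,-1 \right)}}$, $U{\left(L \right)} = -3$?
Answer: $- \frac{53}{2} \approx -26.5$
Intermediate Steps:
$V{\left(j,r \right)} = -40$ ($V{\left(j,r \right)} = 8 \left(-5\right) = -40$)
$H = - \frac{1}{47}$ ($H = \frac{1}{-7 - 40} = \frac{1}{-47} = - \frac{1}{47} \approx -0.021277$)
$q{\left(F,Z \right)} = -3$
$t{\left(m,A \right)} = - \frac{1}{47}$
$b{\left(B \right)} = \frac{1}{2 B}$
$b{\left(t{\left(-7,-4 \right)} \right)} + q{\left(-130,-63 \right)} = \frac{1}{2 \left(- \frac{1}{47}\right)} - 3 = \frac{1}{2} \left(-47\right) - 3 = - \frac{47}{2} - 3 = - \frac{53}{2}$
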